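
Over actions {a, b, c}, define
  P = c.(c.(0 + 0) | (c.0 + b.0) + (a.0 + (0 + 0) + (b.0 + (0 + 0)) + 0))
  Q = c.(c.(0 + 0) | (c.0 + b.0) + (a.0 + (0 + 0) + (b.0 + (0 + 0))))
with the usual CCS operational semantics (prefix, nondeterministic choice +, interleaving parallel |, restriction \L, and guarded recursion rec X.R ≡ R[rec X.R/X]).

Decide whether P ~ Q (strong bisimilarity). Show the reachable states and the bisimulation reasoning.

P's transition system — 6 states:
  s0 = c.(c.(0 + 0) | (c.0 + b.0) + (a.0 + (0 + 0) + (b.0 + (0 + 0)) + 0)) ⊢ --c--▸ s1
  s1 = c.(0 + 0) | (c.0 + b.0) + (a.0 + (0 + 0) + (b.0 + (0 + 0)) + 0) ⊢ --a--▸ s2, --b--▸ s2, --b--▸ s3, --c--▸ s3, --c--▸ s4
  s2 = 0 ⊢ ·
  s3 = c.(0 + 0) | 0 ⊢ --c--▸ s5
  s4 = (0 + 0) | (c.0 + b.0) ⊢ --b--▸ s5, --c--▸ s5
  s5 = (0 + 0) | 0 ⊢ ·
Q's transition system — 6 states:
  t0 = c.(c.(0 + 0) | (c.0 + b.0) + (a.0 + (0 + 0) + (b.0 + (0 + 0)))) ⊢ --c--▸ t1
  t1 = c.(0 + 0) | (c.0 + b.0) + (a.0 + (0 + 0) + (b.0 + (0 + 0))) ⊢ --a--▸ t2, --b--▸ t2, --b--▸ t3, --c--▸ t3, --c--▸ t4
  t2 = 0 ⊢ ·
  t3 = c.(0 + 0) | 0 ⊢ --c--▸ t5
  t4 = (0 + 0) | (c.0 + b.0) ⊢ --b--▸ t5, --c--▸ t5
  t5 = (0 + 0) | 0 ⊢ ·
Bisimilarity quotient blocks:
  B0 = {s0, t0}
  B1 = {s1, t1}
  B2 = {s3, t3}
  B3 = {s2, s5, t2, t5}
  B4 = {s4, t4}
s0 ∈ B0, t0 ∈ B0 → same block

P ~ Q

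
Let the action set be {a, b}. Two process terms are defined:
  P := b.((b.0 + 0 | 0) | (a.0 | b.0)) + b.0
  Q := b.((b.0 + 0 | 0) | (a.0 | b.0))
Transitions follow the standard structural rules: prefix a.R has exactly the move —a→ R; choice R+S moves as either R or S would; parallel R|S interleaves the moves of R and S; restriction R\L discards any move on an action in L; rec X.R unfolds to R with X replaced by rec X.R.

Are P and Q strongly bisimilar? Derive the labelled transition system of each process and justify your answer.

P ≁ Q

P's transition system — 10 states:
  u0 = b.((b.0 + 0 | 0) | (a.0 | b.0)) + b.0 :: -b-> u1, -b-> u2
  u1 = (b.0 + 0 | 0) | (a.0 | b.0) :: -a-> u3, -b-> u4, -b-> u5
  u2 = 0 :: stopped
  u3 = (b.0 + 0 | 0) | (0 | b.0) :: -b-> u6, -b-> u7
  u4 = (b.0 + 0 | 0) | (a.0 | 0) :: -a-> u6, -b-> u8
  u5 = 0 | (a.0 | b.0) :: -a-> u7, -b-> u8
  u6 = (b.0 + 0 | 0) | (0 | 0) :: -b-> u9
  u7 = 0 | (0 | b.0) :: -b-> u9
  u8 = 0 | (a.0 | 0) :: -a-> u9
  u9 = 0 | (0 | 0) :: stopped
Q's transition system — 9 states:
  v0 = b.((b.0 + 0 | 0) | (a.0 | b.0)) :: -b-> v1
  v1 = (b.0 + 0 | 0) | (a.0 | b.0) :: -a-> v2, -b-> v3, -b-> v4
  v2 = (b.0 + 0 | 0) | (0 | b.0) :: -b-> v5, -b-> v6
  v3 = (b.0 + 0 | 0) | (a.0 | 0) :: -a-> v5, -b-> v7
  v4 = 0 | (a.0 | b.0) :: -a-> v6, -b-> v7
  v5 = (b.0 + 0 | 0) | (0 | 0) :: -b-> v8
  v6 = 0 | (0 | b.0) :: -b-> v8
  v7 = 0 | (a.0 | 0) :: -a-> v8
  v8 = 0 | (0 | 0) :: stopped
Partition-refinement fixed point:
  B0 = {u0}
  B1 = {u1, v1}
  B2 = {u4, u5, v3, v4}
  B3 = {u6, u7, v5, v6}
  B4 = {u2, u9, v8}
  B5 = {u8, v7}
  B6 = {u3, v2}
  B7 = {v0}
u0 ∈ B0, v0 ∈ B7 → different blocks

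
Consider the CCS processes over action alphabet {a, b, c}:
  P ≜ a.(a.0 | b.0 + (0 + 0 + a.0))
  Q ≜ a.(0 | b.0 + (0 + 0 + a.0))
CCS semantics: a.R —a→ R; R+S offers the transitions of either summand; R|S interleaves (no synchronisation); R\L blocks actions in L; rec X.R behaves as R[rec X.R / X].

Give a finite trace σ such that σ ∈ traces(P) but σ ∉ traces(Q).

P's transition system — 6 states:
  u0 = a.(a.0 | b.0 + (0 + 0 + a.0)) | -a-> u1
  u1 = a.0 | b.0 + (0 + 0 + a.0) | -a-> u2, -a-> u3, -b-> u4
  u2 = 0 | stopped
  u3 = 0 | b.0 | -b-> u5
  u4 = a.0 | 0 | -a-> u5
  u5 = 0 | 0 | stopped
Q's transition system — 4 states:
  v0 = a.(0 | b.0 + (0 + 0 + a.0)) | -a-> v1
  v1 = 0 | b.0 + (0 + 0 + a.0) | -a-> v2, -b-> v3
  v2 = 0 | stopped
  v3 = 0 | 0 | stopped
Trace ⟨aab⟩ through P, begin at {u0}:
  after a @ step 1: {u1}
  after a @ step 2: {u2, u3}
  after b @ step 3: {u5}
  ✓ P
Trace ⟨aab⟩ through Q, begin at {v0}:
  after a @ step 1: {v1}
  after a @ step 2: {v2}
  after b @ step 3: ∅  — Q cannot continue

aab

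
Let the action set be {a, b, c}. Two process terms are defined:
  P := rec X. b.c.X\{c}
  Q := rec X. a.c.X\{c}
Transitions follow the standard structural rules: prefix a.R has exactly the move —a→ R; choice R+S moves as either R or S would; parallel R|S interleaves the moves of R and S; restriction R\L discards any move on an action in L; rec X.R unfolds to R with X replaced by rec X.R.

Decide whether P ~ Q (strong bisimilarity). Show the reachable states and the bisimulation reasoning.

Reachable graph of P (4 states):
  m0 = rec X. b.c.X\{c} has moves --b--▸ m1
  m1 = c.(rec X. b.c.X\{c})\{c} has moves --c--▸ m2
  m2 = (rec X. b.c.X\{c})\{c} has moves --b--▸ m3
  m3 = (c.(rec X. b.c.X\{c})\{c})\{c} has moves (no moves)
Reachable graph of Q (4 states):
  n0 = rec X. a.c.X\{c} has moves --a--▸ n1
  n1 = c.(rec X. a.c.X\{c})\{c} has moves --c--▸ n2
  n2 = (rec X. a.c.X\{c})\{c} has moves --a--▸ n3
  n3 = (c.(rec X. a.c.X\{c})\{c})\{c} has moves (no moves)
Coarsest stable partition (strong bisimilarity classes):
  B0 = {m0}
  B1 = {m1}
  B2 = {m2}
  B3 = {m3, n3}
  B4 = {n0}
  B5 = {n1}
  B6 = {n2}
m0 ∈ B0, n0 ∈ B4 → different blocks

not bisimilar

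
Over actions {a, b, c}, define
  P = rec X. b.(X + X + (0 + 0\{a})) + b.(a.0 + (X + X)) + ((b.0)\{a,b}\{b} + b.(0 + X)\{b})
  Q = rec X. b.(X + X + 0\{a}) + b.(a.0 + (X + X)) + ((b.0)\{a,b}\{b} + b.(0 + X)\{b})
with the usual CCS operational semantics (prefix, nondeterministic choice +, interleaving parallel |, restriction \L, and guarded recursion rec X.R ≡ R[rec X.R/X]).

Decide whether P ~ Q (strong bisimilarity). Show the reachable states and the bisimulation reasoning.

bisimilar

LTS(P): 5 reachable states
  p0 = rec X. b.(X + X + (0 + 0\{a})) + b.(a.0 + (X + X)) + ((b.0)\{a,b}\{b} + b.(0 + X)\{b}) :: --b--▸ p1, --b--▸ p2, --b--▸ p3
  p1 = (0 + (rec X. b.(X + X + (0 + 0\{a})) + b.(a.0 + (X + X)) + ((b.0)\{a,b}\{b} + b.(0 + X)\{b})))\{b} :: deadlocked
  p2 = (rec X. b.(X + X + (0 + 0\{a})) + b.(a.0 + (X + X)) + ((b.0)\{a,b}\{b} + b.(0 + X)\{b})) + (rec X. b.(X + X + (0 + 0\{a})) + b.(a.0 + (X + X)) + ((b.0)\{a,b}\{b} + b.(0 + X)\{b})) + (0 + 0\{a}) :: --b--▸ p1, --b--▸ p2, --b--▸ p3
  p3 = a.0 + ((rec X. b.(X + X + (0 + 0\{a})) + b.(a.0 + (X + X)) + ((b.0)\{a,b}\{b} + b.(0 + X)\{b})) + (rec X. b.(X + X + (0 + 0\{a})) + b.(a.0 + (X + X)) + ((b.0)\{a,b}\{b} + b.(0 + X)\{b}))) :: --a--▸ p4, --b--▸ p1, --b--▸ p2, --b--▸ p3
  p4 = 0 :: deadlocked
LTS(Q): 5 reachable states
  q0 = rec X. b.(X + X + 0\{a}) + b.(a.0 + (X + X)) + ((b.0)\{a,b}\{b} + b.(0 + X)\{b}) :: --b--▸ q1, --b--▸ q2, --b--▸ q3
  q1 = (0 + (rec X. b.(X + X + 0\{a}) + b.(a.0 + (X + X)) + ((b.0)\{a,b}\{b} + b.(0 + X)\{b})))\{b} :: deadlocked
  q2 = (rec X. b.(X + X + 0\{a}) + b.(a.0 + (X + X)) + ((b.0)\{a,b}\{b} + b.(0 + X)\{b})) + (rec X. b.(X + X + 0\{a}) + b.(a.0 + (X + X)) + ((b.0)\{a,b}\{b} + b.(0 + X)\{b})) + 0\{a} :: --b--▸ q1, --b--▸ q2, --b--▸ q3
  q3 = a.0 + ((rec X. b.(X + X + 0\{a}) + b.(a.0 + (X + X)) + ((b.0)\{a,b}\{b} + b.(0 + X)\{b})) + (rec X. b.(X + X + 0\{a}) + b.(a.0 + (X + X)) + ((b.0)\{a,b}\{b} + b.(0 + X)\{b}))) :: --a--▸ q4, --b--▸ q1, --b--▸ q2, --b--▸ q3
  q4 = 0 :: deadlocked
Partition-refinement fixed point:
  B0 = {p0, p2, q0, q2}
  B1 = {p3, q3}
  B2 = {p1, p4, q1, q4}
p0 ∈ B0, q0 ∈ B0 → same block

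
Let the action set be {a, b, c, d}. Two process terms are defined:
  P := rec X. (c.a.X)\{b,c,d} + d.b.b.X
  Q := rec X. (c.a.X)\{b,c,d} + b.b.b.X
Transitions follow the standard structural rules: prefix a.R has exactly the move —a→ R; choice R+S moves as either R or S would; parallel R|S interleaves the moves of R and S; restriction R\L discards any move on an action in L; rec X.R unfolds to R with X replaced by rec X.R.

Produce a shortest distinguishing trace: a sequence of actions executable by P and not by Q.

P's transition system — 3 states:
  p0 = rec X. (c.a.X)\{b,c,d} + d.b.b.X has moves --d--▸ p1
  p1 = b.b.(rec X. (c.a.X)\{b,c,d} + d.b.b.X) has moves --b--▸ p2
  p2 = b.(rec X. (c.a.X)\{b,c,d} + d.b.b.X) has moves --b--▸ p0
Q's transition system — 3 states:
  q0 = rec X. (c.a.X)\{b,c,d} + b.b.b.X has moves --b--▸ q1
  q1 = b.b.(rec X. (c.a.X)\{b,c,d} + b.b.b.X) has moves --b--▸ q2
  q2 = b.(rec X. (c.a.X)\{b,c,d} + b.b.b.X) has moves --b--▸ q0
Run σ = ⟨d⟩ on P: start {p0}
  step 1 (d): {p1}
  P completes σ.
Run σ = ⟨d⟩ on Q: start {q0}
  step 1 (d): ∅  — Q cannot continue

d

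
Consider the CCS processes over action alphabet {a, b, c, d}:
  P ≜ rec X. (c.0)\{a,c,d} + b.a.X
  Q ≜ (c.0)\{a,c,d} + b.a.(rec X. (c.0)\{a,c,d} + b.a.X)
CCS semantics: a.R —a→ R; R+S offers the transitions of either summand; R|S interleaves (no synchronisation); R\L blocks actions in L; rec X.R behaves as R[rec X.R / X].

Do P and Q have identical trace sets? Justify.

trace-equivalent

Reachable graph of P (2 states):
  s0 = rec X. (c.0)\{a,c,d} + b.a.X :: --b--▸ s1
  s1 = a.(rec X. (c.0)\{a,c,d} + b.a.X) :: --a--▸ s0
Reachable graph of Q (3 states):
  t0 = (c.0)\{a,c,d} + b.a.(rec X. (c.0)\{a,c,d} + b.a.X) :: --b--▸ t1
  t1 = a.(rec X. (c.0)\{a,c,d} + b.a.X) :: --a--▸ t2
  t2 = rec X. (c.0)\{a,c,d} + b.a.X :: --b--▸ t1
Coarsest stable partition (strong bisimilarity classes):
  B0 = {s0, t0, t2}
  B1 = {s1, t1}
s0 ∈ B0, t0 ∈ B0 → same block
Bisimilar ⇒ trace-equivalent.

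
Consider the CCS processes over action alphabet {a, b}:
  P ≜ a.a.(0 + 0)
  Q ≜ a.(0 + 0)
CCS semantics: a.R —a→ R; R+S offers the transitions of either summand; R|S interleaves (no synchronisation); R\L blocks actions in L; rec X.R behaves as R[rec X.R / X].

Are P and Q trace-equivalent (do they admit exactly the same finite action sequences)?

trace-distinct — witness ⟨aa⟩

LTS(P): 3 reachable states
  p0 = a.a.(0 + 0) → =a=> p1
  p1 = a.(0 + 0) → =a=> p2
  p2 = 0 + 0 → deadlocked
LTS(Q): 2 reachable states
  q0 = a.(0 + 0) → =a=> q1
  q1 = 0 + 0 → deadlocked
Run σ = ⟨aa⟩ on P: start {p0}
  step 1 (a): {p1}
  step 2 (a): {p2}
  P completes σ.
Run σ = ⟨aa⟩ on Q: start {q0}
  step 1 (a): {q1}
  step 2 (a): ∅  — Q cannot continue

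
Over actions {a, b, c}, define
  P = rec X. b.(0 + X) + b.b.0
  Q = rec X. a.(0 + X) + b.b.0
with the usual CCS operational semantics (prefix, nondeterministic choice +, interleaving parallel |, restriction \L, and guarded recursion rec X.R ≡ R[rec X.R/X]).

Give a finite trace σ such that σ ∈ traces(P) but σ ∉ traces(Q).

bbb

P's transition system — 4 states:
  u0 = rec X. b.(0 + X) + b.b.0 :: --b--▸ u1, --b--▸ u2
  u1 = 0 + (rec X. b.(0 + X) + b.b.0) :: --b--▸ u1, --b--▸ u2
  u2 = b.0 :: --b--▸ u3
  u3 = 0 :: (no moves)
Q's transition system — 4 states:
  v0 = rec X. a.(0 + X) + b.b.0 :: --a--▸ v1, --b--▸ v2
  v1 = 0 + (rec X. a.(0 + X) + b.b.0) :: --a--▸ v1, --b--▸ v2
  v2 = b.0 :: --b--▸ v3
  v3 = 0 :: (no moves)
Run σ = ⟨bbb⟩ on P: start {u0}
  [1] b ⇒ {u1, u2}
  [2] b ⇒ {u1, u2, u3}
  [3] b ⇒ {u1, u2, u3}
  P completes σ.
Run σ = ⟨bbb⟩ on Q: start {v0}
  [1] b ⇒ {v2}
  [2] b ⇒ {v3}
  [3] b ⇒ ∅ (Q stuck)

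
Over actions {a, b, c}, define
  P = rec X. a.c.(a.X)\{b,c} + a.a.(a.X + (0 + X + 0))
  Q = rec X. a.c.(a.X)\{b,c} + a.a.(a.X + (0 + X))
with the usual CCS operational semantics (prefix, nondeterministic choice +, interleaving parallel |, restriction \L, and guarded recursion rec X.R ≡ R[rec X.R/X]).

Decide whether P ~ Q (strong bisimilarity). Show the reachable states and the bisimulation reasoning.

Reachable graph of P (9 states):
  s0 = rec X. a.c.(a.X)\{b,c} + a.a.(a.X + (0 + X + 0)) → -a-> s1, -a-> s2
  s1 = a.(a.(rec X. a.c.(a.X)\{b,c} + a.a.(a.X + (0 + X + 0))) + (0 + (rec X. a.c.(a.X)\{b,c} + a.a.(a.X + (0 + X + 0))) + 0)) → -a-> s3
  s2 = c.(a.(rec X. a.c.(a.X)\{b,c} + a.a.(a.X + (0 + X + 0))))\{b,c} → -c-> s4
  s3 = a.(rec X. a.c.(a.X)\{b,c} + a.a.(a.X + (0 + X + 0))) + (0 + (rec X. a.c.(a.X)\{b,c} + a.a.(a.X + (0 + X + 0))) + 0) → -a-> s0, -a-> s1, -a-> s2
  s4 = (a.(rec X. a.c.(a.X)\{b,c} + a.a.(a.X + (0 + X + 0))))\{b,c} → -a-> s5
  s5 = (rec X. a.c.(a.X)\{b,c} + a.a.(a.X + (0 + X + 0)))\{b,c} → -a-> s6, -a-> s7
  s6 = (a.(a.(rec X. a.c.(a.X)\{b,c} + a.a.(a.X + (0 + X + 0))) + (0 + (rec X. a.c.(a.X)\{b,c} + a.a.(a.X + (0 + X + 0))) + 0)))\{b,c} → -a-> s8
  s7 = (c.(a.(rec X. a.c.(a.X)\{b,c} + a.a.(a.X + (0 + X + 0))))\{b,c})\{b,c} → ∅
  s8 = (a.(rec X. a.c.(a.X)\{b,c} + a.a.(a.X + (0 + X + 0))) + (0 + (rec X. a.c.(a.X)\{b,c} + a.a.(a.X + (0 + X + 0))) + 0))\{b,c} → -a-> s5, -a-> s6, -a-> s7
Reachable graph of Q (9 states):
  t0 = rec X. a.c.(a.X)\{b,c} + a.a.(a.X + (0 + X)) → -a-> t1, -a-> t2
  t1 = a.(a.(rec X. a.c.(a.X)\{b,c} + a.a.(a.X + (0 + X))) + (0 + (rec X. a.c.(a.X)\{b,c} + a.a.(a.X + (0 + X))))) → -a-> t3
  t2 = c.(a.(rec X. a.c.(a.X)\{b,c} + a.a.(a.X + (0 + X))))\{b,c} → -c-> t4
  t3 = a.(rec X. a.c.(a.X)\{b,c} + a.a.(a.X + (0 + X))) + (0 + (rec X. a.c.(a.X)\{b,c} + a.a.(a.X + (0 + X)))) → -a-> t0, -a-> t1, -a-> t2
  t4 = (a.(rec X. a.c.(a.X)\{b,c} + a.a.(a.X + (0 + X))))\{b,c} → -a-> t5
  t5 = (rec X. a.c.(a.X)\{b,c} + a.a.(a.X + (0 + X)))\{b,c} → -a-> t6, -a-> t7
  t6 = (a.(a.(rec X. a.c.(a.X)\{b,c} + a.a.(a.X + (0 + X))) + (0 + (rec X. a.c.(a.X)\{b,c} + a.a.(a.X + (0 + X))))))\{b,c} → -a-> t8
  t7 = (c.(a.(rec X. a.c.(a.X)\{b,c} + a.a.(a.X + (0 + X))))\{b,c})\{b,c} → ∅
  t8 = (a.(rec X. a.c.(a.X)\{b,c} + a.a.(a.X + (0 + X))) + (0 + (rec X. a.c.(a.X)\{b,c} + a.a.(a.X + (0 + X)))))\{b,c} → -a-> t5, -a-> t6, -a-> t7
Coarsest stable partition (strong bisimilarity classes):
  B0 = {s0, t0}
  B1 = {s1, t1}
  B2 = {s3, t3}
  B3 = {s2, t2}
  B4 = {s4, t4}
  B5 = {s5, t5}
  B6 = {s7, t7}
  B7 = {s6, t6}
  B8 = {s8, t8}
s0 ∈ B0, t0 ∈ B0 → same block

YES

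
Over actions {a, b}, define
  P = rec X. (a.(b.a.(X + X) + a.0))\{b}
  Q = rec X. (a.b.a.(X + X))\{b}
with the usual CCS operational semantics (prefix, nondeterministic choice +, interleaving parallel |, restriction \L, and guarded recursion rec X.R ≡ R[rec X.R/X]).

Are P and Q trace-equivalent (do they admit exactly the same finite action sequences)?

Reachable graph of P (3 states):
  p0 = rec X. (a.(b.a.(X + X) + a.0))\{b} ⊢ -a-> p1
  p1 = (b.a.((rec X. (a.(b.a.(X + X) + a.0))\{b}) + (rec X. (a.(b.a.(X + X) + a.0))\{b})) + a.0)\{b} ⊢ -a-> p2
  p2 = 0\{b} ⊢ stopped
Reachable graph of Q (2 states):
  q0 = rec X. (a.b.a.(X + X))\{b} ⊢ -a-> q1
  q1 = (b.a.((rec X. (a.b.a.(X + X))\{b}) + (rec X. (a.b.a.(X + X))\{b})))\{b} ⊢ stopped
Run σ = ⟨aa⟩ on P: start {p0}
  step 1 (a): {p1}
  step 2 (a): {p2}
  — P admits the full trace.
Run σ = ⟨aa⟩ on Q: start {q0}
  step 1 (a): {q1}
  step 2 (a): no successor for Q

NO — witness ⟨aa⟩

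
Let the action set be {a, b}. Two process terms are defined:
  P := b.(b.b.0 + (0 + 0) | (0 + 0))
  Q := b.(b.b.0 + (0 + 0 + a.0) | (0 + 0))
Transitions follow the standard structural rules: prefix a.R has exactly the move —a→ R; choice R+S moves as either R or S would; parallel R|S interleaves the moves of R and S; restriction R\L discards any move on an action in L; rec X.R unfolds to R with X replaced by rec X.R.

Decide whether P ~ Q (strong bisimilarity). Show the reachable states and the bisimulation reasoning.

P ≁ Q

P's transition system — 4 states:
  s0 = b.(b.b.0 + (0 + 0) | (0 + 0)) has moves ··b··> s1
  s1 = b.b.0 + (0 + 0) | (0 + 0) has moves ··b··> s2
  s2 = b.0 has moves ··b··> s3
  s3 = 0 has moves ∅
Q's transition system — 5 states:
  t0 = b.(b.b.0 + (0 + 0 + a.0) | (0 + 0)) has moves ··b··> t1
  t1 = b.b.0 + (0 + 0 + a.0) | (0 + 0) has moves ··a··> t2, ··b··> t3
  t2 = 0 | (0 + 0) has moves ∅
  t3 = b.0 has moves ··b··> t4
  t4 = 0 has moves ∅
Bisimilarity quotient blocks:
  B0 = {s0}
  B1 = {s1}
  B2 = {s2, t3}
  B3 = {s3, t2, t4}
  B4 = {t0}
  B5 = {t1}
s0 ∈ B0, t0 ∈ B4 → different blocks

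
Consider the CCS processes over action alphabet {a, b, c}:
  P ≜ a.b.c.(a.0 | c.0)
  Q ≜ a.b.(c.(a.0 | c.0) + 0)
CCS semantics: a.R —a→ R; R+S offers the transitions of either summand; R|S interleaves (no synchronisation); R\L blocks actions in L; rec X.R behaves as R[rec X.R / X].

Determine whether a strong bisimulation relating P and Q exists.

P ~ Q

LTS(P): 7 reachable states
  s0 = a.b.c.(a.0 | c.0) :: -a-> s1
  s1 = b.c.(a.0 | c.0) :: -b-> s2
  s2 = c.(a.0 | c.0) :: -c-> s3
  s3 = a.0 | c.0 :: -a-> s4, -c-> s5
  s4 = 0 | c.0 :: -c-> s6
  s5 = a.0 | 0 :: -a-> s6
  s6 = 0 | 0 :: ·
LTS(Q): 7 reachable states
  t0 = a.b.(c.(a.0 | c.0) + 0) :: -a-> t1
  t1 = b.(c.(a.0 | c.0) + 0) :: -b-> t2
  t2 = c.(a.0 | c.0) + 0 :: -c-> t3
  t3 = a.0 | c.0 :: -a-> t4, -c-> t5
  t4 = 0 | c.0 :: -c-> t6
  t5 = a.0 | 0 :: -a-> t6
  t6 = 0 | 0 :: ·
Bisimilarity quotient blocks:
  B0 = {s0, t0}
  B1 = {s1, t1}
  B2 = {s2, t2}
  B3 = {s3, t3}
  B4 = {s5, t5}
  B5 = {s6, t6}
  B6 = {s4, t4}
s0 ∈ B0, t0 ∈ B0 → same block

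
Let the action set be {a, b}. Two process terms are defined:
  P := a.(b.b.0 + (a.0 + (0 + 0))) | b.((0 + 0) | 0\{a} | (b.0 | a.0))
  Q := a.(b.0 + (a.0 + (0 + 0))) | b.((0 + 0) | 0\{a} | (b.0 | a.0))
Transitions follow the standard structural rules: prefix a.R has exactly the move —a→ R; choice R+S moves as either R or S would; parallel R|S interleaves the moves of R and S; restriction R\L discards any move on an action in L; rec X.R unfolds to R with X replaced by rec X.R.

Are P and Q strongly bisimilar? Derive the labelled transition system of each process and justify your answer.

NO

P's transition system — 20 states:
  m0 = a.(b.b.0 + (a.0 + (0 + 0))) | b.((0 + 0) | 0\{a} | (b.0 | a.0)) has moves ··a··> m1, ··b··> m2
  m1 = (b.b.0 + (a.0 + (0 + 0))) | b.((0 + 0) | 0\{a} | (b.0 | a.0)) has moves ··a··> m3, ··b··> m4, ··b··> m5
  m2 = a.(b.b.0 + (a.0 + (0 + 0))) | ((0 + 0) | 0\{a} | (b.0 | a.0)) has moves ··a··> m4, ··a··> m6, ··b··> m7
  m3 = 0 | b.((0 + 0) | 0\{a} | (b.0 | a.0)) has moves ··b··> m8
  m4 = (b.b.0 + (a.0 + (0 + 0))) | ((0 + 0) | 0\{a} | (b.0 | a.0)) has moves ··a··> m8, ··a··> m9, ··b··> m10, ··b··> m11
  m5 = b.0 | b.((0 + 0) | 0\{a} | (b.0 | a.0)) has moves ··b··> m11, ··b··> m3
  m6 = a.(b.b.0 + (a.0 + (0 + 0))) | ((0 + 0) | 0\{a} | (b.0 | 0)) has moves ··a··> m9, ··b··> m12
  m7 = a.(b.b.0 + (a.0 + (0 + 0))) | ((0 + 0) | 0\{a} | (0 | a.0)) has moves ··a··> m10, ··a··> m12
  m8 = 0 | ((0 + 0) | 0\{a} | (b.0 | a.0)) has moves ··a··> m13, ··b··> m14
  m9 = (b.b.0 + (a.0 + (0 + 0))) | ((0 + 0) | 0\{a} | (b.0 | 0)) has moves ··a··> m13, ··b··> m15, ··b··> m16
  m10 = (b.b.0 + (a.0 + (0 + 0))) | ((0 + 0) | 0\{a} | (0 | a.0)) has moves ··a··> m14, ··a··> m15, ··b··> m17
  m11 = b.0 | ((0 + 0) | 0\{a} | (b.0 | a.0)) has moves ··a··> m16, ··b··> m17, ··b··> m8
  m12 = a.(b.b.0 + (a.0 + (0 + 0))) | ((0 + 0) | 0\{a} | (0 | 0)) has moves ··a··> m15
  m13 = 0 | ((0 + 0) | 0\{a} | (b.0 | 0)) has moves ··b··> m18
  m14 = 0 | ((0 + 0) | 0\{a} | (0 | a.0)) has moves ··a··> m18
  m15 = (b.b.0 + (a.0 + (0 + 0))) | ((0 + 0) | 0\{a} | (0 | 0)) has moves ··a··> m18, ··b··> m19
  m16 = b.0 | ((0 + 0) | 0\{a} | (b.0 | 0)) has moves ··b··> m13, ··b··> m19
  m17 = b.0 | ((0 + 0) | 0\{a} | (0 | a.0)) has moves ··a··> m19, ··b··> m14
  m18 = 0 | ((0 + 0) | 0\{a} | (0 | 0)) has moves deadlocked
  m19 = b.0 | ((0 + 0) | 0\{a} | (0 | 0)) has moves ··b··> m18
Q's transition system — 15 states:
  n0 = a.(b.0 + (a.0 + (0 + 0))) | b.((0 + 0) | 0\{a} | (b.0 | a.0)) has moves ··a··> n1, ··b··> n2
  n1 = (b.0 + (a.0 + (0 + 0))) | b.((0 + 0) | 0\{a} | (b.0 | a.0)) has moves ··a··> n3, ··b··> n3, ··b··> n4
  n2 = a.(b.0 + (a.0 + (0 + 0))) | ((0 + 0) | 0\{a} | (b.0 | a.0)) has moves ··a··> n4, ··a··> n5, ··b··> n6
  n3 = 0 | b.((0 + 0) | 0\{a} | (b.0 | a.0)) has moves ··b··> n7
  n4 = (b.0 + (a.0 + (0 + 0))) | ((0 + 0) | 0\{a} | (b.0 | a.0)) has moves ··a··> n7, ··a··> n8, ··b··> n7, ··b··> n9
  n5 = a.(b.0 + (a.0 + (0 + 0))) | ((0 + 0) | 0\{a} | (b.0 | 0)) has moves ··a··> n8, ··b··> n10
  n6 = a.(b.0 + (a.0 + (0 + 0))) | ((0 + 0) | 0\{a} | (0 | a.0)) has moves ··a··> n10, ··a··> n9
  n7 = 0 | ((0 + 0) | 0\{a} | (b.0 | a.0)) has moves ··a··> n11, ··b··> n12
  n8 = (b.0 + (a.0 + (0 + 0))) | ((0 + 0) | 0\{a} | (b.0 | 0)) has moves ··a··> n11, ··b··> n11, ··b··> n13
  n9 = (b.0 + (a.0 + (0 + 0))) | ((0 + 0) | 0\{a} | (0 | a.0)) has moves ··a··> n12, ··a··> n13, ··b··> n12
  n10 = a.(b.0 + (a.0 + (0 + 0))) | ((0 + 0) | 0\{a} | (0 | 0)) has moves ··a··> n13
  n11 = 0 | ((0 + 0) | 0\{a} | (b.0 | 0)) has moves ··b··> n14
  n12 = 0 | ((0 + 0) | 0\{a} | (0 | a.0)) has moves ··a··> n14
  n13 = (b.0 + (a.0 + (0 + 0))) | ((0 + 0) | 0\{a} | (0 | 0)) has moves ··a··> n14, ··b··> n14
  n14 = 0 | ((0 + 0) | 0\{a} | (0 | 0)) has moves deadlocked
Bisimilarity quotient blocks:
  B0 = {m0}
  B1 = {m2}
  B2 = {m6}
  B3 = {m9}
  B4 = {m15}
  B5 = {m13, m19, n11}
  B6 = {m18, n14}
  B7 = {m16}
  B8 = {m12}
  B9 = {m7}
  B10 = {m10}
  B11 = {m14, n12}
  B12 = {m17, m8, n7}
  B13 = {m4}
  B14 = {m11}
  B15 = {m1}
  B16 = {m3, n3}
  B17 = {m5}
  B18 = {n0}
  B19 = {n2}
  B20 = {n6}
  B21 = {n10}
  B22 = {n13}
  B23 = {n9}
  B24 = {n5}
  B25 = {n8}
  B26 = {n4}
  B27 = {n1}
m0 ∈ B0, n0 ∈ B18 → different blocks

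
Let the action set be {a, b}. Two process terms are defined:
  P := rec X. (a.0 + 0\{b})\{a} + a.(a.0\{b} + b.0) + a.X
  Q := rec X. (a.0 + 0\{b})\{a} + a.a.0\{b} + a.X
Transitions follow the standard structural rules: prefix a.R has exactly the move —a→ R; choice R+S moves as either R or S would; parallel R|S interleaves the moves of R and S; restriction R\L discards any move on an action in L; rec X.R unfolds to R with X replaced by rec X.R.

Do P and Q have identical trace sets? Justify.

trace-distinct — witness ⟨ab⟩

Reachable graph of P (4 states):
  u0 = rec X. (a.0 + 0\{b})\{a} + a.(a.0\{b} + b.0) + a.X | -a-> u0, -a-> u1
  u1 = a.0\{b} + b.0 | -a-> u2, -b-> u3
  u2 = 0\{b} | (no moves)
  u3 = 0 | (no moves)
Reachable graph of Q (3 states):
  v0 = rec X. (a.0 + 0\{b})\{a} + a.a.0\{b} + a.X | -a-> v0, -a-> v1
  v1 = a.0\{b} | -a-> v2
  v2 = 0\{b} | (no moves)
Run σ = ⟨ab⟩ on P: start {u0}
  [1] a ⇒ {u0, u1}
  [2] b ⇒ {u3}
  ✓ P
Run σ = ⟨ab⟩ on Q: start {v0}
  [1] a ⇒ {v0, v1}
  [2] b ⇒ ∅ (Q stuck)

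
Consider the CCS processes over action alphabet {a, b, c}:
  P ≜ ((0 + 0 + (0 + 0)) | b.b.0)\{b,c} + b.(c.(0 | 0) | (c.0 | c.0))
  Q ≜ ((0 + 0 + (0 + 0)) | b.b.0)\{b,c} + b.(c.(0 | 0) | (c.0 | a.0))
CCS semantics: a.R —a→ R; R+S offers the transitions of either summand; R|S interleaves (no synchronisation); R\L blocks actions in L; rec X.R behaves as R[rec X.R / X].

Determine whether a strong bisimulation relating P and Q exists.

NO

Reachable graph of P (9 states):
  p0 = ((0 + 0 + (0 + 0)) | b.b.0)\{b,c} + b.(c.(0 | 0) | (c.0 | c.0)) has moves —b→ p1
  p1 = c.(0 | 0) | (c.0 | c.0) has moves —c→ p2, —c→ p3, —c→ p4
  p2 = 0 | 0 | (c.0 | c.0) has moves —c→ p5, —c→ p6
  p3 = c.(0 | 0) | (0 | c.0) has moves —c→ p5, —c→ p7
  p4 = c.(0 | 0) | (c.0 | 0) has moves —c→ p6, —c→ p7
  p5 = 0 | 0 | (0 | c.0) has moves —c→ p8
  p6 = 0 | 0 | (c.0 | 0) has moves —c→ p8
  p7 = c.(0 | 0) | (0 | 0) has moves —c→ p8
  p8 = 0 | 0 | (0 | 0) has moves ∅
Reachable graph of Q (9 states):
  q0 = ((0 + 0 + (0 + 0)) | b.b.0)\{b,c} + b.(c.(0 | 0) | (c.0 | a.0)) has moves —b→ q1
  q1 = c.(0 | 0) | (c.0 | a.0) has moves —a→ q2, —c→ q3, —c→ q4
  q2 = c.(0 | 0) | (c.0 | 0) has moves —c→ q5, —c→ q6
  q3 = 0 | 0 | (c.0 | a.0) has moves —a→ q5, —c→ q7
  q4 = c.(0 | 0) | (0 | a.0) has moves —a→ q6, —c→ q7
  q5 = 0 | 0 | (c.0 | 0) has moves —c→ q8
  q6 = c.(0 | 0) | (0 | 0) has moves —c→ q8
  q7 = 0 | 0 | (0 | a.0) has moves —a→ q8
  q8 = 0 | 0 | (0 | 0) has moves ∅
Partition-refinement fixed point:
  B0 = {p0}
  B1 = {p1}
  B2 = {p2, p3, p4, q2}
  B3 = {p5, p6, p7, q5, q6}
  B4 = {p8, q8}
  B5 = {q0}
  B6 = {q1}
  B7 = {q3, q4}
  B8 = {q7}
p0 ∈ B0, q0 ∈ B5 → different blocks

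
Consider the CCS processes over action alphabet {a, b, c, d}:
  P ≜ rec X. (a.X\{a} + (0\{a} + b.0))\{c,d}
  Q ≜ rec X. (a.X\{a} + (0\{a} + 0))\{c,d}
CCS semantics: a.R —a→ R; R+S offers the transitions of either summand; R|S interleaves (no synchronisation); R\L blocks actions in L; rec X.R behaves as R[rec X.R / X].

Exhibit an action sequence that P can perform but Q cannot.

b

LTS(P): 4 reachable states
  u0 = rec X. (a.X\{a} + (0\{a} + b.0))\{c,d} has moves ··a··> u1, ··b··> u2
  u1 = (rec X. (a.X\{a} + (0\{a} + b.0))\{c,d})\{a}\{c,d} has moves ··b··> u3
  u2 = 0\{c,d} has moves deadlocked
  u3 = 0\{c,d}\{a}\{c,d} has moves deadlocked
LTS(Q): 2 reachable states
  v0 = rec X. (a.X\{a} + (0\{a} + 0))\{c,d} has moves ··a··> v1
  v1 = (rec X. (a.X\{a} + (0\{a} + 0))\{c,d})\{a}\{c,d} has moves deadlocked
Executing b from P (initial set {u0}):
  after b @ step 1: {u2}
  P completes σ.
Executing b from Q (initial set {v0}):
  after b @ step 1: ∅ (Q stuck)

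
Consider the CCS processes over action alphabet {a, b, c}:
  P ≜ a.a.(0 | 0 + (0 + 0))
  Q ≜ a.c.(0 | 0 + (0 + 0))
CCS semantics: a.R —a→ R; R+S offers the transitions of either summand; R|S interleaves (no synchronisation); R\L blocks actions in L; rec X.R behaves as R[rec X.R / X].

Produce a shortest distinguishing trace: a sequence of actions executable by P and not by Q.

Reachable graph of P (3 states):
  m0 = a.a.(0 | 0 + (0 + 0)) :: ··a··> m1
  m1 = a.(0 | 0 + (0 + 0)) :: ··a··> m2
  m2 = 0 | 0 + (0 + 0) :: deadlocked
Reachable graph of Q (3 states):
  n0 = a.c.(0 | 0 + (0 + 0)) :: ··a··> n1
  n1 = c.(0 | 0 + (0 + 0)) :: ··c··> n2
  n2 = 0 | 0 + (0 + 0) :: deadlocked
Executing aa from P (initial set {m0}):
  after a @ step 1: {m1}
  after a @ step 2: {m2}
  ✓ P
Executing aa from Q (initial set {n0}):
  after a @ step 1: {n1}
  after a @ step 2: no successor for Q

aa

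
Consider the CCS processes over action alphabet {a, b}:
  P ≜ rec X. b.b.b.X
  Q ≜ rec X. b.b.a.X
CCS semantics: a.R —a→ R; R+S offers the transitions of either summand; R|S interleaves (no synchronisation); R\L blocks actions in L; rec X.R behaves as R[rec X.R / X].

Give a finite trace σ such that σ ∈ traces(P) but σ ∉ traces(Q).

bbb

LTS(P): 3 reachable states
  s0 = rec X. b.b.b.X | —b→ s1
  s1 = b.b.(rec X. b.b.b.X) | —b→ s2
  s2 = b.(rec X. b.b.b.X) | —b→ s0
LTS(Q): 3 reachable states
  t0 = rec X. b.b.a.X | —b→ t1
  t1 = b.a.(rec X. b.b.a.X) | —b→ t2
  t2 = a.(rec X. b.b.a.X) | —a→ t0
Executing bbb from P (initial set {s0}):
  [1] b ⇒ {s1}
  [2] b ⇒ {s2}
  [3] b ⇒ {s0}
  P completes σ.
Executing bbb from Q (initial set {t0}):
  [1] b ⇒ {t1}
  [2] b ⇒ {t2}
  [3] b ⇒ ∅  — Q cannot continue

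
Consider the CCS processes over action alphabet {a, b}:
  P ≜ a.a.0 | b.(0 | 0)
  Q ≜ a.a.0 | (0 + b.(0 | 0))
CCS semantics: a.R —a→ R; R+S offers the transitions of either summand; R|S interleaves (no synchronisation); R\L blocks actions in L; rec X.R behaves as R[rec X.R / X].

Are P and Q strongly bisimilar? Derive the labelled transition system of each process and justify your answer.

bisimilar

P's transition system — 6 states:
  u0 = a.a.0 | b.(0 | 0) has moves =a=> u1, =b=> u2
  u1 = a.0 | b.(0 | 0) has moves =a=> u3, =b=> u4
  u2 = a.a.0 | (0 | 0) has moves =a=> u4
  u3 = 0 | b.(0 | 0) has moves =b=> u5
  u4 = a.0 | (0 | 0) has moves =a=> u5
  u5 = 0 | (0 | 0) has moves ·
Q's transition system — 6 states:
  v0 = a.a.0 | (0 + b.(0 | 0)) has moves =a=> v1, =b=> v2
  v1 = a.0 | (0 + b.(0 | 0)) has moves =a=> v3, =b=> v4
  v2 = a.a.0 | (0 | 0) has moves =a=> v4
  v3 = 0 | (0 + b.(0 | 0)) has moves =b=> v5
  v4 = a.0 | (0 | 0) has moves =a=> v5
  v5 = 0 | (0 | 0) has moves ·
Coarsest stable partition (strong bisimilarity classes):
  B0 = {u0, v0}
  B1 = {u1, v1}
  B2 = {u3, v3}
  B3 = {u5, v5}
  B4 = {u4, v4}
  B5 = {u2, v2}
u0 ∈ B0, v0 ∈ B0 → same block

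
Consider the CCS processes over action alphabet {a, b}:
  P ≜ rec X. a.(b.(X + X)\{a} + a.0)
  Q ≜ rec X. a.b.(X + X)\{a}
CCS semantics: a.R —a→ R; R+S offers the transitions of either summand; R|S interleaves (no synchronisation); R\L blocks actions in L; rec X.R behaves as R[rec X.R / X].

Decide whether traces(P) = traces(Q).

trace-distinct — witness ⟨aa⟩

Reachable graph of P (4 states):
  p0 = rec X. a.(b.(X + X)\{a} + a.0) :: ··a··> p1
  p1 = b.((rec X. a.(b.(X + X)\{a} + a.0)) + (rec X. a.(b.(X + X)\{a} + a.0)))\{a} + a.0 :: ··a··> p2, ··b··> p3
  p2 = 0 :: ·
  p3 = ((rec X. a.(b.(X + X)\{a} + a.0)) + (rec X. a.(b.(X + X)\{a} + a.0)))\{a} :: ·
Reachable graph of Q (3 states):
  q0 = rec X. a.b.(X + X)\{a} :: ··a··> q1
  q1 = b.((rec X. a.b.(X + X)\{a}) + (rec X. a.b.(X + X)\{a}))\{a} :: ··b··> q2
  q2 = ((rec X. a.b.(X + X)\{a}) + (rec X. a.b.(X + X)\{a}))\{a} :: ·
Run σ = ⟨aa⟩ on P: start {p0}
  [1] a ⇒ {p1}
  [2] a ⇒ {p2}
  P completes σ.
Run σ = ⟨aa⟩ on Q: start {q0}
  [1] a ⇒ {q1}
  [2] a ⇒ no successor for Q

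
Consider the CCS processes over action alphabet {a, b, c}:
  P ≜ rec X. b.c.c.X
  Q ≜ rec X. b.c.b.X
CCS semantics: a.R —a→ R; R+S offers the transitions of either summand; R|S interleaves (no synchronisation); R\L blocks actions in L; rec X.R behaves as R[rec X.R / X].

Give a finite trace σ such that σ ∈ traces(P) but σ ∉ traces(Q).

bcc

Reachable graph of P (3 states):
  s0 = rec X. b.c.c.X | =b=> s1
  s1 = c.c.(rec X. b.c.c.X) | =c=> s2
  s2 = c.(rec X. b.c.c.X) | =c=> s0
Reachable graph of Q (3 states):
  t0 = rec X. b.c.b.X | =b=> t1
  t1 = c.b.(rec X. b.c.b.X) | =c=> t2
  t2 = b.(rec X. b.c.b.X) | =b=> t0
Executing bcc from P (initial set {s0}):
  step 1 (b): {s1}
  step 2 (c): {s2}
  step 3 (c): {s0}
  P completes σ.
Executing bcc from Q (initial set {t0}):
  step 1 (b): {t1}
  step 2 (c): {t2}
  step 3 (c): ∅  — Q cannot continue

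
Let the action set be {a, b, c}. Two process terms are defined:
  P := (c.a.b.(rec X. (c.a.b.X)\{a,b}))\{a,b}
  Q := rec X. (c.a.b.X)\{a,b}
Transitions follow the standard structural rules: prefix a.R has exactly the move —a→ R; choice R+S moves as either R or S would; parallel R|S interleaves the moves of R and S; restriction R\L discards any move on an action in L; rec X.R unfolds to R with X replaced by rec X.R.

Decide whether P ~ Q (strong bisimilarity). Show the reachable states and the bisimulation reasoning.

P's transition system — 2 states:
  p0 = (c.a.b.(rec X. (c.a.b.X)\{a,b}))\{a,b} ⊢ —c→ p1
  p1 = (a.b.(rec X. (c.a.b.X)\{a,b}))\{a,b} ⊢ stopped
Q's transition system — 2 states:
  q0 = rec X. (c.a.b.X)\{a,b} ⊢ —c→ q1
  q1 = (a.b.(rec X. (c.a.b.X)\{a,b}))\{a,b} ⊢ stopped
Coarsest stable partition (strong bisimilarity classes):
  B0 = {p0, q0}
  B1 = {p1, q1}
p0 ∈ B0, q0 ∈ B0 → same block

YES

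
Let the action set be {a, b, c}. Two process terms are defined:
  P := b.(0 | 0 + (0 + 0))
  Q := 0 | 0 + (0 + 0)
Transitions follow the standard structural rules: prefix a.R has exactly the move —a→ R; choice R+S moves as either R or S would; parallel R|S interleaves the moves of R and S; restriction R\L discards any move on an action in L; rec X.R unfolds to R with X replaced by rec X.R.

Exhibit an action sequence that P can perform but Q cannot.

b

Reachable graph of P (2 states):
  m0 = b.(0 | 0 + (0 + 0)) | ··b··> m1
  m1 = 0 | 0 + (0 + 0) | ·
Reachable graph of Q (1 states):
  n0 = 0 | 0 + (0 + 0) | ·
Executing b from P (initial set {m0}):
  step 1 (b): {m1}
  — P admits the full trace.
Executing b from Q (initial set {n0}):
  step 1 (b): ∅  — Q cannot continue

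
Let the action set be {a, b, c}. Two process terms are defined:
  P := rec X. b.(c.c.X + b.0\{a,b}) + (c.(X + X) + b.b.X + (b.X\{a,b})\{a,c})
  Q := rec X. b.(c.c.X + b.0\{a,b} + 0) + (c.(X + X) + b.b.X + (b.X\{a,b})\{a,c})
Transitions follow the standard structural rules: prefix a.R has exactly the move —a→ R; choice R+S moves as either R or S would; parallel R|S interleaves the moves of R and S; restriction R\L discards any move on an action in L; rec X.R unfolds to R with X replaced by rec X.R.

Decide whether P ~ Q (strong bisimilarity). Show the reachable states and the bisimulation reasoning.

P ~ Q

Reachable graph of P (7 states):
  u0 = rec X. b.(c.c.X + b.0\{a,b}) + (c.(X + X) + b.b.X + (b.X\{a,b})\{a,c}) :: =b=> u1, =b=> u2, =b=> u3, =c=> u4
  u1 = (rec X. b.(c.c.X + b.0\{a,b}) + (c.(X + X) + b.b.X + (b.X\{a,b})\{a,c}))\{a,b}\{a,c} :: deadlocked
  u2 = b.(rec X. b.(c.c.X + b.0\{a,b}) + (c.(X + X) + b.b.X + (b.X\{a,b})\{a,c})) :: =b=> u0
  u3 = c.c.(rec X. b.(c.c.X + b.0\{a,b}) + (c.(X + X) + b.b.X + (b.X\{a,b})\{a,c})) + b.0\{a,b} :: =b=> u5, =c=> u6
  u4 = (rec X. b.(c.c.X + b.0\{a,b}) + (c.(X + X) + b.b.X + (b.X\{a,b})\{a,c})) + (rec X. b.(c.c.X + b.0\{a,b}) + (c.(X + X) + b.b.X + (b.X\{a,b})\{a,c})) :: =b=> u1, =b=> u2, =b=> u3, =c=> u4
  u5 = 0\{a,b} :: deadlocked
  u6 = c.(rec X. b.(c.c.X + b.0\{a,b}) + (c.(X + X) + b.b.X + (b.X\{a,b})\{a,c})) :: =c=> u0
Reachable graph of Q (7 states):
  v0 = rec X. b.(c.c.X + b.0\{a,b} + 0) + (c.(X + X) + b.b.X + (b.X\{a,b})\{a,c}) :: =b=> v1, =b=> v2, =b=> v3, =c=> v4
  v1 = (rec X. b.(c.c.X + b.0\{a,b} + 0) + (c.(X + X) + b.b.X + (b.X\{a,b})\{a,c}))\{a,b}\{a,c} :: deadlocked
  v2 = b.(rec X. b.(c.c.X + b.0\{a,b} + 0) + (c.(X + X) + b.b.X + (b.X\{a,b})\{a,c})) :: =b=> v0
  v3 = c.c.(rec X. b.(c.c.X + b.0\{a,b} + 0) + (c.(X + X) + b.b.X + (b.X\{a,b})\{a,c})) + b.0\{a,b} + 0 :: =b=> v5, =c=> v6
  v4 = (rec X. b.(c.c.X + b.0\{a,b} + 0) + (c.(X + X) + b.b.X + (b.X\{a,b})\{a,c})) + (rec X. b.(c.c.X + b.0\{a,b} + 0) + (c.(X + X) + b.b.X + (b.X\{a,b})\{a,c})) :: =b=> v1, =b=> v2, =b=> v3, =c=> v4
  v5 = 0\{a,b} :: deadlocked
  v6 = c.(rec X. b.(c.c.X + b.0\{a,b} + 0) + (c.(X + X) + b.b.X + (b.X\{a,b})\{a,c})) :: =c=> v0
Coarsest stable partition (strong bisimilarity classes):
  B0 = {u0, u4, v0, v4}
  B1 = {u1, u5, v1, v5}
  B2 = {u2, v2}
  B3 = {u3, v3}
  B4 = {u6, v6}
u0 ∈ B0, v0 ∈ B0 → same block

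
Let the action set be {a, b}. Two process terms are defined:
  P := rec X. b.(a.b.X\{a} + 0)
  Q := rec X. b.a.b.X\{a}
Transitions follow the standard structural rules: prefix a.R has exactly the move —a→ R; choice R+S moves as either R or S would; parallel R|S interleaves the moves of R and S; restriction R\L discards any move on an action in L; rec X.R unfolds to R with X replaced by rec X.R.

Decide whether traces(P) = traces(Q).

Reachable graph of P (5 states):
  s0 = rec X. b.(a.b.X\{a} + 0) has moves =b=> s1
  s1 = a.b.(rec X. b.(a.b.X\{a} + 0))\{a} + 0 has moves =a=> s2
  s2 = b.(rec X. b.(a.b.X\{a} + 0))\{a} has moves =b=> s3
  s3 = (rec X. b.(a.b.X\{a} + 0))\{a} has moves =b=> s4
  s4 = (a.b.(rec X. b.(a.b.X\{a} + 0))\{a} + 0)\{a} has moves stopped
Reachable graph of Q (5 states):
  t0 = rec X. b.a.b.X\{a} has moves =b=> t1
  t1 = a.b.(rec X. b.a.b.X\{a})\{a} has moves =a=> t2
  t2 = b.(rec X. b.a.b.X\{a})\{a} has moves =b=> t3
  t3 = (rec X. b.a.b.X\{a})\{a} has moves =b=> t4
  t4 = (a.b.(rec X. b.a.b.X\{a})\{a})\{a} has moves stopped
Bisimilarity quotient blocks:
  B0 = {s0, t0}
  B1 = {s1, t1}
  B2 = {s2, t2}
  B3 = {s3, t3}
  B4 = {s4, t4}
s0 ∈ B0, t0 ∈ B0 → same block
Bisimilar ⇒ trace-equivalent.

trace-equivalent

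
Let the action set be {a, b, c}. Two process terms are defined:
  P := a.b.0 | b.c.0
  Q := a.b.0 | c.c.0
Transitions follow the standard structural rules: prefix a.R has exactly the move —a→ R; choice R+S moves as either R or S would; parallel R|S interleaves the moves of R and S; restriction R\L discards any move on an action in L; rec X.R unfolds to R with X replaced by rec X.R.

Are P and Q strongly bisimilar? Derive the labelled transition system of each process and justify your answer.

P's transition system — 9 states:
  u0 = a.b.0 | b.c.0 :: -a-> u1, -b-> u2
  u1 = b.0 | b.c.0 :: -b-> u3, -b-> u4
  u2 = a.b.0 | c.0 :: -a-> u4, -c-> u5
  u3 = 0 | b.c.0 :: -b-> u6
  u4 = b.0 | c.0 :: -b-> u6, -c-> u7
  u5 = a.b.0 | 0 :: -a-> u7
  u6 = 0 | c.0 :: -c-> u8
  u7 = b.0 | 0 :: -b-> u8
  u8 = 0 | 0 :: ·
Q's transition system — 9 states:
  v0 = a.b.0 | c.c.0 :: -a-> v1, -c-> v2
  v1 = b.0 | c.c.0 :: -b-> v3, -c-> v4
  v2 = a.b.0 | c.0 :: -a-> v4, -c-> v5
  v3 = 0 | c.c.0 :: -c-> v6
  v4 = b.0 | c.0 :: -b-> v6, -c-> v7
  v5 = a.b.0 | 0 :: -a-> v7
  v6 = 0 | c.0 :: -c-> v8
  v7 = b.0 | 0 :: -b-> v8
  v8 = 0 | 0 :: ·
Coarsest stable partition (strong bisimilarity classes):
  B0 = {u0}
  B1 = {u1}
  B2 = {u3}
  B3 = {u6, v6}
  B4 = {u8, v8}
  B5 = {u4, v4}
  B6 = {u7, v7}
  B7 = {u2, v2}
  B8 = {u5, v5}
  B9 = {v0}
  B10 = {v1}
  B11 = {v3}
u0 ∈ B0, v0 ∈ B9 → different blocks

P ≁ Q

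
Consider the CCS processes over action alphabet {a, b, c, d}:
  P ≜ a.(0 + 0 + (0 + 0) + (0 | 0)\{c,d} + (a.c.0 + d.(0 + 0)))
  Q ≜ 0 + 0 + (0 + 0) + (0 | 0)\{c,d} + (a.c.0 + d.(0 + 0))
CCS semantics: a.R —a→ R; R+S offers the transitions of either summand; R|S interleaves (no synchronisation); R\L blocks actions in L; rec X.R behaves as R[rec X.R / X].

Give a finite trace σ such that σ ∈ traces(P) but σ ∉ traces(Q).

aa

LTS(P): 5 reachable states
  u0 = a.(0 + 0 + (0 + 0) + (0 | 0)\{c,d} + (a.c.0 + d.(0 + 0))) ⊢ =a=> u1
  u1 = 0 + 0 + (0 + 0) + (0 | 0)\{c,d} + (a.c.0 + d.(0 + 0)) ⊢ =a=> u2, =d=> u3
  u2 = c.0 ⊢ =c=> u4
  u3 = 0 + 0 ⊢ ∅
  u4 = 0 ⊢ ∅
LTS(Q): 4 reachable states
  v0 = 0 + 0 + (0 + 0) + (0 | 0)\{c,d} + (a.c.0 + d.(0 + 0)) ⊢ =a=> v1, =d=> v2
  v1 = c.0 ⊢ =c=> v3
  v2 = 0 + 0 ⊢ ∅
  v3 = 0 ⊢ ∅
Run σ = ⟨aa⟩ on P: start {u0}
  after a @ step 1: {u1}
  after a @ step 2: {u2}
  — P admits the full trace.
Run σ = ⟨aa⟩ on Q: start {v0}
  after a @ step 1: {v1}
  after a @ step 2: no successor for Q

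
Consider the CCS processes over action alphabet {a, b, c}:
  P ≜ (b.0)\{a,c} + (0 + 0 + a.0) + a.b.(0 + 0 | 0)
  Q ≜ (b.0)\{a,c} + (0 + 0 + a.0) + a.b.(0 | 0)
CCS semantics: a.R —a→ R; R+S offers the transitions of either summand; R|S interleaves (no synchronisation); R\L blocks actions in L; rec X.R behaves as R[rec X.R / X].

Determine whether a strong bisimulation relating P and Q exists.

YES

Reachable graph of P (5 states):
  u0 = (b.0)\{a,c} + (0 + 0 + a.0) + a.b.(0 + 0 | 0) ⊢ —a→ u1, —a→ u2, —b→ u3
  u1 = 0 ⊢ ∅
  u2 = b.(0 + 0 | 0) ⊢ —b→ u4
  u3 = 0\{a,c} ⊢ ∅
  u4 = 0 + 0 | 0 ⊢ ∅
Reachable graph of Q (5 states):
  v0 = (b.0)\{a,c} + (0 + 0 + a.0) + a.b.(0 | 0) ⊢ —a→ v1, —a→ v2, —b→ v3
  v1 = 0 ⊢ ∅
  v2 = b.(0 | 0) ⊢ —b→ v4
  v3 = 0\{a,c} ⊢ ∅
  v4 = 0 | 0 ⊢ ∅
Bisimilarity quotient blocks:
  B0 = {u0, v0}
  B1 = {u1, u3, u4, v1, v3, v4}
  B2 = {u2, v2}
u0 ∈ B0, v0 ∈ B0 → same block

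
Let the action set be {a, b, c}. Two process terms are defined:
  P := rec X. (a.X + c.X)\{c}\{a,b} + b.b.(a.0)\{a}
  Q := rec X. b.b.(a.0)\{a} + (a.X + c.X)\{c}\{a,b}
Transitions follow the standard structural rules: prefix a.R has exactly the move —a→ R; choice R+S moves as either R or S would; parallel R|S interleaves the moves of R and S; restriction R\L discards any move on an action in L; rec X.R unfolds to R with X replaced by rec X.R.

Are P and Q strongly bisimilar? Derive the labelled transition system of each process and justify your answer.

bisimilar

P's transition system — 3 states:
  u0 = rec X. (a.X + c.X)\{c}\{a,b} + b.b.(a.0)\{a} :: -b-> u1
  u1 = b.(a.0)\{a} :: -b-> u2
  u2 = (a.0)\{a} :: deadlocked
Q's transition system — 3 states:
  v0 = rec X. b.b.(a.0)\{a} + (a.X + c.X)\{c}\{a,b} :: -b-> v1
  v1 = b.(a.0)\{a} :: -b-> v2
  v2 = (a.0)\{a} :: deadlocked
Partition-refinement fixed point:
  B0 = {u0, v0}
  B1 = {u1, v1}
  B2 = {u2, v2}
u0 ∈ B0, v0 ∈ B0 → same block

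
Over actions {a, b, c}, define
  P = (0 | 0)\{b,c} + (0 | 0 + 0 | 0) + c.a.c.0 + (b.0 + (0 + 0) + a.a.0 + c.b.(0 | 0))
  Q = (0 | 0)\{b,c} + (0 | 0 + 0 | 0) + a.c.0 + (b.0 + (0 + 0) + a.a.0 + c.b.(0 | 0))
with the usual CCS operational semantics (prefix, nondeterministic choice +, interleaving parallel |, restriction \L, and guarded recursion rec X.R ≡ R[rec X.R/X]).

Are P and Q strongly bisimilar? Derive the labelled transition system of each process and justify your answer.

not bisimilar

P's transition system — 7 states:
  s0 = (0 | 0)\{b,c} + (0 | 0 + 0 | 0) + c.a.c.0 + (b.0 + (0 + 0) + a.a.0 + c.b.(0 | 0)) | =a=> s1, =b=> s2, =c=> s3, =c=> s4
  s1 = a.0 | =a=> s2
  s2 = 0 | ∅
  s3 = a.c.0 | =a=> s5
  s4 = b.(0 | 0) | =b=> s6
  s5 = c.0 | =c=> s2
  s6 = 0 | 0 | ∅
Q's transition system — 6 states:
  t0 = (0 | 0)\{b,c} + (0 | 0 + 0 | 0) + a.c.0 + (b.0 + (0 + 0) + a.a.0 + c.b.(0 | 0)) | =a=> t1, =a=> t2, =b=> t3, =c=> t4
  t1 = a.0 | =a=> t3
  t2 = c.0 | =c=> t3
  t3 = 0 | ∅
  t4 = b.(0 | 0) | =b=> t5
  t5 = 0 | 0 | ∅
Bisimilarity quotient blocks:
  B0 = {s0}
  B1 = {s4, t4}
  B2 = {s2, s6, t3, t5}
  B3 = {s3}
  B4 = {s5, t2}
  B5 = {s1, t1}
  B6 = {t0}
s0 ∈ B0, t0 ∈ B6 → different blocks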